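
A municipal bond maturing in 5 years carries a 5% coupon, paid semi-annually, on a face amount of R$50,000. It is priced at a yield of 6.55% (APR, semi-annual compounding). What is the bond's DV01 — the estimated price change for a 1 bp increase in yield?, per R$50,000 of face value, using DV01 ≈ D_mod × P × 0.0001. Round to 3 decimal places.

R$20.203

Periodic yield y = 0.03275.
  t   CF        PV=CF/(1+0.03275)^t    t·PV
  1     1,250.00     1,210.3607     1,210.3607
  2     1,250.00     1,171.9784     2,343.9568
  3     1,250.00     1,134.8133     3,404.4398
  4     1,250.00     1,098.8267     4,395.3067
  5     1,250.00     1,063.9813     5,319.9065
  6     1,250.00     1,030.2409     6,181.4455
  7     1,250.00       997.5705     6,982.9933
  8     1,250.00       965.9361     7,727.4886
  9     1,250.00       935.3048     8,417.7435
  10   51,250.00    37,131.4435   371,314.4353
  Σ                 46,740.4561   417,298.0767
P = 46,740.4561; D_Mac = 8.92798 half-year periods = 4.46399 yrs; D_mod = 4.32243 yrs.
DV01 ≈ 4.32243 × 46,740.4561 × 0.0001 = 20.203247.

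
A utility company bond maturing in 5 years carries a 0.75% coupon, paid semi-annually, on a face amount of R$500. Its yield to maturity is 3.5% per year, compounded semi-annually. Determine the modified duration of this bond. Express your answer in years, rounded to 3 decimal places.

Periodic yield y = 0.0175. First find Macaulay duration:
  t   CF        PV=CF/(1+0.0175)^t    t·PV
  1        1.875         1.8428         1.8428
  2        1.875         1.8111         3.6221
  3        1.875         1.7799         5.3397
  4        1.875         1.7493         6.9972
  5        1.875         1.7192         8.5961
  6        1.875         1.6896        10.1379
  7        1.875         1.6606        11.6241
  8        1.875         1.6320        13.0562
  9        1.875         1.6040        14.4356
  10     501.875       421.9407     4,219.4067
  Σ                    437.4291     4,295.0582
P = 437.4291; Macaulay duration = 4,295.0582 / 437.4291 = 9.81887 half-year periods = 4.90943 years.
Modified duration = D_Mac / (1 + y) = 4.90943 / 1.0175 = 4.82500 years.

4.825 years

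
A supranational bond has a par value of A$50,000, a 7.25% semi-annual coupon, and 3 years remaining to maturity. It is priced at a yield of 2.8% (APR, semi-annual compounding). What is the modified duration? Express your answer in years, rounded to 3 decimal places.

Periodic yield y = 0.014. First find Macaulay duration:
  t   CF        PV=CF/(1+0.014)^t    t·PV
  1     1,812.50     1,787.4753     1,787.4753
  2     1,812.50     1,762.7962     3,525.5924
  3     1,812.50     1,738.4578     5,215.3734
  4     1,812.50     1,714.4554     6,857.8217
  5     1,812.50     1,690.7844     8,453.9222
  6    51,812.50    47,665.7925   285,994.7549
  Σ                 56,359.7617   311,834.9398
P = 56,359.7617; Macaulay duration = 311,834.9398 / 56,359.7617 = 5.53294 half-year periods = 2.76647 years.
Modified duration = D_Mac / (1 + y) = 2.76647 / 1.014 = 2.72827 years.

2.728 years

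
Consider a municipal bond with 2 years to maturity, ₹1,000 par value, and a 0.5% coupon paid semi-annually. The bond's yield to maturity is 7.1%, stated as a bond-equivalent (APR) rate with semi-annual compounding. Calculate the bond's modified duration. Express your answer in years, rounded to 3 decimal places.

Periodic yield y = 0.0355. First find Macaulay duration:
  t   CF        PV=CF/(1+0.0355)^t    t·PV
  1         2.50         2.4143         2.4143
  2         2.50         2.3315         4.6630
  3         2.50         2.2516         6.7548
  4     1,002.50       871.9347     3,487.7389
  Σ                    878.9321     3,501.5710
P = 878.9321; Macaulay duration = 3,501.5710 / 878.9321 = 3.98389 half-year periods = 1.99195 years.
Modified duration = D_Mac / (1 + y) = 1.99195 / 1.0355 = 1.92366 years.

1.924 years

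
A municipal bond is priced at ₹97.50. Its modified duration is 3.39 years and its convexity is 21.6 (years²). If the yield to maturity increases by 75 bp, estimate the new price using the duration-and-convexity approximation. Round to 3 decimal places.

Duration effect: -D_mod·Δy = -3.39 × (+0.0075) = -0.025425
Convexity effect: ½·C·(Δy)² = 0.5 × 21.6 × (0.0075)² = +0.0006075
ΔP/P ≈ -0.025425 + 0.0006075 = -0.0248175
New price ≈ 97.50 × (1 - 0.0248175) = 95.08029375.

₹95.080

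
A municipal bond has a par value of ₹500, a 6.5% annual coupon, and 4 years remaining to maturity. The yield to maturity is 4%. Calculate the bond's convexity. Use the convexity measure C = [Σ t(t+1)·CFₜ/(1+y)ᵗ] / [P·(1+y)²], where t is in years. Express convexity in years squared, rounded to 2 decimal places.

16.43

With y = 0.04:
  t   CF        PV=CF/(1+0.04)^t    t·PV        t(t+1)·PV
  1        32.50        31.2500        31.2500          62.5000
  2        32.50        30.0481        60.0962         180.2885
  3        32.50        28.8924        86.6771         346.7086
  4       532.50       455.1832     1,820.7329       9,103.6646
  Σ                    545.3737     1,998.7562       9,693.1617
P = 545.3737.
Convexity = Σ t(t+1)·PV / [P·(1+y)²] = 9,693.1617 / (545.3737 × 1.081600) = 16.43254.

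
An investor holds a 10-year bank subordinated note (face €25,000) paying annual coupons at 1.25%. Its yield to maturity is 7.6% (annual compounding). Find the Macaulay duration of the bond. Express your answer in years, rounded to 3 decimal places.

9.231 years

Periodic yield y = 0.076. Discount each cash flow and weight by its year:
  t   CF        PV=CF/(1+0.076)^t    t·PV
  1       312.50       290.4275       290.4275
  2       312.50       269.9140       539.8281
  3       312.50       250.8495       752.5484
  4       312.50       233.1315       932.5260
  5       312.50       216.6650     1,083.3248
  6       312.50       201.3615     1,208.1689
  7       312.50       187.1389     1,309.9725
  8       312.50       173.9209     1,391.3674
  9       312.50       161.6366     1,454.7290
  10   25,312.50    12,167.8074   121,678.0741
  Σ                 14,152.8528   130,640.9666
Price P = Σ PV = 14,152.8528.
Macaulay duration = Σ(t·PV) / P = 130,640.9666 / 14,152.8528 = 9.23072 years.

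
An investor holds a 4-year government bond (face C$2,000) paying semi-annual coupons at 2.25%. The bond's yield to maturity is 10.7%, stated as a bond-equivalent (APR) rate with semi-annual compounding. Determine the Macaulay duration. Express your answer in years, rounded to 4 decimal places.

3.8149 years

Periodic yield y = 0.0535. Discount each cash flow and weight by its period:
  t   CF        PV=CF/(1+0.0535)^t    t·PV
  1        22.50        21.3574        21.3574
  2        22.50        20.2728        40.5456
  3        22.50        19.2433        57.7298
  4        22.50        18.2660        73.0642
  5        22.50        17.3384        86.6922
  6        22.50        16.4579        98.7476
  7        22.50        15.6221       109.3550
  8     2,022.50     1,332.9449    10,663.5595
  Σ                  1,461.5029    11,151.0512
Price P = Σ PV = 1,461.5029.
Macaulay duration = Σ(t·PV) / P = 11,151.0512 / 1,461.5029 = 7.62985 half-year periods.
In years: 7.62985 / 2 = 3.81493 years.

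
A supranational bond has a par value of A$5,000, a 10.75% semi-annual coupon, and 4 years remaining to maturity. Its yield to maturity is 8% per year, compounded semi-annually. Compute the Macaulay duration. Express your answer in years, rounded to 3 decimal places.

3.386 years

Periodic yield y = 0.04. Discount each cash flow and weight by its period:
  t   CF        PV=CF/(1+0.04)^t    t·PV
  1       268.75       258.4135       258.4135
  2       268.75       248.4745       496.9490
  3       268.75       238.9178       716.7533
  4       268.75       229.7286       918.9145
  5       268.75       220.8929     1,104.4645
  6       268.75       212.3970     1,274.3822
  7       268.75       204.2279     1,429.5954
  8     5,268.75     3,849.8240    30,798.5921
  Σ                  5,462.8762    36,998.0645
Price P = Σ PV = 5,462.8762.
Macaulay duration = Σ(t·PV) / P = 36,998.0645 / 5,462.8762 = 6.77263 half-year periods.
In years: 6.77263 / 2 = 3.38632 years.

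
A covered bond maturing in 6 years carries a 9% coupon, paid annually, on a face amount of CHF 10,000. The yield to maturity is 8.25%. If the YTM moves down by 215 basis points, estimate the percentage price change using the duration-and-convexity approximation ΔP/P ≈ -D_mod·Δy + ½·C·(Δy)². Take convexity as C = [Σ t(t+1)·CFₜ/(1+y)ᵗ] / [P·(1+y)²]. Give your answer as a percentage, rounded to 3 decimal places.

With y = 0.0825:
  t   CF        PV=CF/(1+0.0825)^t    t·PV        t(t+1)·PV
  1       900.00       831.4088       831.4088       1,662.8176
  2       900.00       768.0451     1,536.0901       4,608.2704
  3       900.00       709.5104     2,128.5313       8,514.1254
  4       900.00       655.4369     2,621.7476      13,108.7380
  5       900.00       605.4844     3,027.4222      18,164.5331
  6    10,900.00     6,774.2164    40,645.2986     284,517.0900
  Σ                 10,344.1020    50,790.4986     330,575.5744
P = 10,344.1020; D_Mac = 4.91009 yrs; D_mod = 4.53588 yrs; C = 27.27232.
Duration effect: -4.53588 × (-0.0215) = +0.097521
Convexity effect: 0.5 × 27.27232 × (-0.0215)² = +0.0063033
ΔP/P ≈ +0.097521 + 0.0063033 = +0.103825 = +10.3825%.

+10.382%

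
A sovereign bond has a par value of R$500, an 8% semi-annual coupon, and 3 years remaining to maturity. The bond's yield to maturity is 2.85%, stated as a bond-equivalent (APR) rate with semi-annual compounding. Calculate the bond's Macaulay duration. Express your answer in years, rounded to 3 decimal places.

2.747 years

Periodic yield y = 0.01425. Discount each cash flow and weight by its period:
  t   CF        PV=CF/(1+0.01425)^t    t·PV
  1        20.00        19.7190        19.7190
  2        20.00        19.4420        38.8839
  3        20.00        19.1688        57.5064
  4        20.00        18.8995        75.5979
  5        20.00        18.6339        93.1697
  6       520.00       477.6758     2,866.0548
  Σ                    573.5390     3,150.9318
Price P = Σ PV = 573.5390.
Macaulay duration = Σ(t·PV) / P = 3,150.9318 / 573.5390 = 5.49384 half-year periods.
In years: 5.49384 / 2 = 2.74692 years.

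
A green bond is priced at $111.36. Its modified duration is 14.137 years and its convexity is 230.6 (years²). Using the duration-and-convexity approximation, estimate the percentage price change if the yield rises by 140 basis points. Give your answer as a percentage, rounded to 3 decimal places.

-17.532%

Duration effect: -D_mod·Δy = -14.137 × (+0.014) = -0.197918
Convexity effect: ½·C·(Δy)² = 0.5 × 230.6 × (0.014)² = +0.0225988
ΔP/P ≈ -0.197918 + 0.0225988 = -0.1753192
= -17.53192%.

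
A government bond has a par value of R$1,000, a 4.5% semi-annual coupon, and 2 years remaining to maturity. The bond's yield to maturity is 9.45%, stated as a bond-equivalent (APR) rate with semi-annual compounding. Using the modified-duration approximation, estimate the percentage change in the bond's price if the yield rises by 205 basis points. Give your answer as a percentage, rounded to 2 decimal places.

Periodic yield y = 0.04725. Modified duration first:
  t   CF        PV=CF/(1+0.04725)^t    t·PV
  1        22.50        21.4848        21.4848
  2        22.50        20.5155        41.0310
  3        22.50        19.5899        58.7696
  4     1,022.50       850.0840     3,400.3360
  Σ                    911.6742     3,521.6214
P = 911.6742; D_Mac = 3.86281 half-year periods = 1.93140 yrs; D_mod = 1.93140/(1+0.04725) = 1.84426 yrs.
ΔP/P ≈ -D_mod · Δy = -1.84426 × (+0.0205) = -0.037807 = -3.7807%.

-3.78%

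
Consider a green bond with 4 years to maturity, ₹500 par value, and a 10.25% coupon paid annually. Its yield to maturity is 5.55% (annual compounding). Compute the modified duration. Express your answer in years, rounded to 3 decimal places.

3.332 years

Periodic yield y = 0.0555. First find Macaulay duration:
  t   CF        PV=CF/(1+0.0555)^t    t·PV
  1        51.25        48.5552        48.5552
  2        51.25        46.0021        92.0041
  3        51.25        43.5832       130.7496
  4       551.25       444.1357     1,776.5427
  Σ                    582.2761     2,047.8516
P = 582.2761; Macaulay duration = 2,047.8516 / 582.2761 = 3.51698 years.
Modified duration = D_Mac / (1 + y) = 3.51698 / 1.0555 = 3.33205 years.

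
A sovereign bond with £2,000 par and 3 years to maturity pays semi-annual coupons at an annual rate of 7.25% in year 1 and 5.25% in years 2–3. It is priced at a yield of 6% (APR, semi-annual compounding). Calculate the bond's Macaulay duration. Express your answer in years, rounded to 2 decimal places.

Periodic yield y = 0.03. Discount each cash flow and weight by its period:
  t   CF        PV=CF/(1+0.03)^t    t·PV
  1        72.50        70.3883        70.3883
  2        72.50        68.3382       136.6764
  3        52.50        48.0449       144.1348
  4        52.50        46.6456       186.5823
  5        52.50        45.2870       226.4348
  6     2,052.50     1,718.9364    10,313.6186
  Σ                  1,997.6405    11,077.8353
Price P = Σ PV = 1,997.6405.
Macaulay duration = Σ(t·PV) / P = 11,077.8353 / 1,997.6405 = 5.54546 half-year periods.
In years: 5.54546 / 2 = 2.77273 years.

2.77 years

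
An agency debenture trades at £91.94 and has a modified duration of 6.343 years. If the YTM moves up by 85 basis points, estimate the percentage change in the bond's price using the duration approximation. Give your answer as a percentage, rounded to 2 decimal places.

Duration approximation: ΔP/P ≈ -D_mod · Δy = -6.343 × (+0.0085) = -0.0539155.
As a percentage: -5.39155%.

-5.39%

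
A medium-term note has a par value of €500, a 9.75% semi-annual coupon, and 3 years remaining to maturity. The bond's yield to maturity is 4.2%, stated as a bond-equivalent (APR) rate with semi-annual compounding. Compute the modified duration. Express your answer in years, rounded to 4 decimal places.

Periodic yield y = 0.021. First find Macaulay duration:
  t   CF        PV=CF/(1+0.021)^t    t·PV
  1       24.375        23.8737        23.8737
  2       24.375        23.3826        46.7652
  3       24.375        22.9017        68.7050
  4       24.375        22.4306        89.7226
  5       24.375        21.9693       109.8464
  6      524.375       462.9004     2,777.4022
  Σ                    577.4582     3,116.3151
P = 577.4582; Macaulay duration = 3,116.3151 / 577.4582 = 5.39661 half-year periods = 2.69830 years.
Modified duration = D_Mac / (1 + y) = 2.69830 / 1.021 = 2.64280 years.

2.6428 years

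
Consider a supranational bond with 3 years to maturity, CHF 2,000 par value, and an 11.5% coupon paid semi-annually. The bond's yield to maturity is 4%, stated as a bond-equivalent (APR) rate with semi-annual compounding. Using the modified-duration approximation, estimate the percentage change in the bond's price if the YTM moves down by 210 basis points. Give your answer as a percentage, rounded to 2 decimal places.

Periodic yield y = 0.02. Modified duration first:
  t   CF        PV=CF/(1+0.02)^t    t·PV
  1       115.00       112.7451       112.7451
  2       115.00       110.5344       221.0688
  3       115.00       108.3671       325.1012
  4       115.00       106.2422       424.9689
  5       115.00       104.1590       520.7952
  6     2,115.00     1,878.0595    11,268.3568
  Σ                  2,420.1073    12,873.0361
P = 2,420.1073; D_Mac = 5.31920 half-year periods = 2.65960 yrs; D_mod = 2.65960/(1+0.02) = 2.60745 yrs.
ΔP/P ≈ -D_mod · Δy = -2.60745 × (-0.021) = +0.054756 = +5.4756%.

+5.48%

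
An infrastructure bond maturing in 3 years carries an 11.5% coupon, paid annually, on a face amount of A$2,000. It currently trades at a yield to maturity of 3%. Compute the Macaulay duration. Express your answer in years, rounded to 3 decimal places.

2.733 years

Periodic yield y = 0.03. Discount each cash flow and weight by its year:
  t   CF        PV=CF/(1+0.03)^t    t·PV
  1       230.00       223.3010       223.3010
  2       230.00       216.7971       433.5941
  3     2,230.00     2,040.7659     6,122.2977
  Σ                  2,480.8639     6,779.1928
Price P = Σ PV = 2,480.8639.
Macaulay duration = Σ(t·PV) / P = 6,779.1928 / 2,480.8639 = 2.73259 years.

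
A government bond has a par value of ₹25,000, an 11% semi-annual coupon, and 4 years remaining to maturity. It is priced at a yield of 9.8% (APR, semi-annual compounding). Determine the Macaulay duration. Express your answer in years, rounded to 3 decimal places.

Periodic yield y = 0.049. Discount each cash flow and weight by its period:
  t   CF        PV=CF/(1+0.049)^t    t·PV
  1     1,375.00     1,310.7722     1,310.7722
  2     1,375.00     1,249.5445     2,499.0890
  3     1,375.00     1,191.1768     3,573.5305
  4     1,375.00     1,135.5356     4,542.1423
  5     1,375.00     1,082.4934     5,412.4670
  6     1,375.00     1,031.9289     6,191.5733
  7     1,375.00       983.7263     6,886.0841
  8    26,375.00    17,988.2354   143,905.8834
  Σ                 25,973.4130   174,321.5417
Price P = Σ PV = 25,973.4130.
Macaulay duration = Σ(t·PV) / P = 174,321.5417 / 25,973.4130 = 6.71154 half-year periods.
In years: 6.71154 / 2 = 3.35577 years.

3.356 years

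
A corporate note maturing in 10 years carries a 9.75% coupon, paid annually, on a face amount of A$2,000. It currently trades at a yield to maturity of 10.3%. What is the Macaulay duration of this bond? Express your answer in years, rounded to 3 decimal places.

6.760 years

Periodic yield y = 0.103. Discount each cash flow and weight by its year:
  t   CF        PV=CF/(1+0.103)^t    t·PV
  1       195.00       176.7906       176.7906
  2       195.00       160.2816       320.5631
  3       195.00       145.3142       435.9426
  4       195.00       131.7445       526.9781
  5       195.00       119.4420       597.2100
  6       195.00       108.2883       649.7298
  7       195.00        98.1762       687.2331
  8       195.00        89.0083       712.0664
  9       195.00        80.6966       726.2690
  10    2,195.00       823.5300     8,235.2995
  Σ                  1,933.2721    13,068.0822
Price P = Σ PV = 1,933.2721.
Macaulay duration = Σ(t·PV) / P = 13,068.0822 / 1,933.2721 = 6.75957 years.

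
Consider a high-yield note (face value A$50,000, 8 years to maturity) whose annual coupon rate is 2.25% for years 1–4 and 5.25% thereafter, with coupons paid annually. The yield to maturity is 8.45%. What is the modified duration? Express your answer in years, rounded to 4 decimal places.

6.5931 years

Periodic yield y = 0.0845. First find Macaulay duration:
  t   CF        PV=CF/(1+0.0845)^t    t·PV
  1     1,125.00     1,037.3444     1,037.3444
  2     1,125.00       956.5186     1,913.0372
  3     1,125.00       881.9904     2,645.9712
  4     1,125.00       813.2691     3,253.0766
  5     2,625.00     1,749.7723     8,748.8613
  6     2,625.00     1,613.4368     9,680.6211
  7     2,625.00     1,487.7242    10,414.0691
  8    52,625.00    27,501.4542   220,011.6333
  Σ                 36,041.5099   257,704.6140
P = 36,041.5099; Macaulay duration = 257,704.6140 / 36,041.5099 = 7.15022 years.
Modified duration = D_Mac / (1 + y) = 7.15022 / 1.0845 = 6.59310 years.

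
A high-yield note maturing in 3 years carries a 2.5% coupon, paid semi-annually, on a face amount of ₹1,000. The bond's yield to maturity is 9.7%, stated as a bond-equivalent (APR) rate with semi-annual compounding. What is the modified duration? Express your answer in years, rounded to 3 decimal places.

Periodic yield y = 0.0485. First find Macaulay duration:
  t   CF        PV=CF/(1+0.0485)^t    t·PV
  1        12.50        11.9218        11.9218
  2        12.50        11.3703        22.7407
  3        12.50        10.8444        32.5331
  4        12.50        10.3428        41.3710
  5        12.50         9.8643        49.3217
  6     1,012.50       762.0517     4,572.3101
  Σ                    816.3953     4,730.1984
P = 816.3953; Macaulay duration = 4,730.1984 / 816.3953 = 5.79401 half-year periods = 2.89700 years.
Modified duration = D_Mac / (1 + y) = 2.89700 / 1.0485 = 2.76300 years.

2.763 years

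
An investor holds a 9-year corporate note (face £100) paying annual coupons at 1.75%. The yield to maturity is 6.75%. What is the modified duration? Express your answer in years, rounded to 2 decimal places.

7.72 years

Periodic yield y = 0.0675. First find Macaulay duration:
  t   CF        PV=CF/(1+0.0675)^t    t·PV
  1         1.75         1.6393         1.6393
  2         1.75         1.5357         3.0714
  3         1.75         1.4386         4.3157
  4         1.75         1.3476         5.3905
  5         1.75         1.2624         6.3120
  6         1.75         1.1826         7.0955
  7         1.75         1.1078         7.7546
  8         1.75         1.0378         8.3020
  9       101.75        56.5228       508.7050
  Σ                     67.0745       552.5861
P = 67.0745; Macaulay duration = 552.5861 / 67.0745 = 8.23839 years.
Modified duration = D_Mac / (1 + y) = 8.23839 / 1.0675 = 7.71746 years.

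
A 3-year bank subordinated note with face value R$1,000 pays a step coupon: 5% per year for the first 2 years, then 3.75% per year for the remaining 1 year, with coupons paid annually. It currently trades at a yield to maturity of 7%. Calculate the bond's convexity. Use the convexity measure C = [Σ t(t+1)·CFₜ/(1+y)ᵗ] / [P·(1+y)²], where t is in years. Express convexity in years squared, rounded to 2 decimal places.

9.80

With y = 0.07:
  t   CF        PV=CF/(1+0.07)^t    t·PV        t(t+1)·PV
  1        50.00        46.7290        46.7290          93.4579
  2        50.00        43.6719        87.3439         262.0316
  3     1,037.50       846.9090     2,540.7271      10,162.9086
  Σ                    937.3100     2,674.8000      10,518.3981
P = 937.3100.
Convexity = Σ t(t+1)·PV / [P·(1+y)²] = 10,518.3981 / (937.3100 × 1.144900) = 9.80164.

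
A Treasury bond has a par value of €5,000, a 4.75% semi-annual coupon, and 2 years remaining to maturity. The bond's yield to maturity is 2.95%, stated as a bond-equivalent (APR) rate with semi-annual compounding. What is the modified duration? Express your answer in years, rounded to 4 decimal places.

Periodic yield y = 0.01475. First find Macaulay duration:
  t   CF        PV=CF/(1+0.01475)^t    t·PV
  1       118.75       117.0239       117.0239
  2       118.75       115.3229       230.6458
  3       118.75       113.6466       340.9398
  4     5,118.75     4,827.5600    19,310.2400
  Σ                  5,173.5534    19,998.8494
P = 5,173.5534; Macaulay duration = 19,998.8494 / 5,173.5534 = 3.86559 half-year periods = 1.93280 years.
Modified duration = D_Mac / (1 + y) = 1.93280 / 1.01475 = 1.90470 years.

1.9047 years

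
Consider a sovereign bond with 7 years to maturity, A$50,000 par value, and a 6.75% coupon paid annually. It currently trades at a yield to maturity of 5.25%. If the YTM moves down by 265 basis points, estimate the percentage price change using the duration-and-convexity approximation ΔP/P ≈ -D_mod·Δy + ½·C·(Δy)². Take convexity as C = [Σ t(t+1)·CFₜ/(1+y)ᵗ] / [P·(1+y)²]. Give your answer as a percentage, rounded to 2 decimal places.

+16.14%

With y = 0.0525:
  t   CF        PV=CF/(1+0.0525)^t    t·PV        t(t+1)·PV
  1     3,375.00     3,206.6508     3,206.6508       6,413.3017
  2     3,375.00     3,046.6991     6,093.3983      18,280.1948
  3     3,375.00     2,894.7260     8,684.1780      34,736.7121
  4     3,375.00     2,750.3335    11,001.3340      55,006.6701
  5     3,375.00     2,613.1435    13,065.7174      78,394.3041
  6     3,375.00     2,482.7966    14,896.7799     104,277.4592
  7    53,375.00    37,306.3840   261,144.6882   2,089,157.5055
  Σ                 54,300.7336   318,092.7465   2,386,266.1474
P = 54,300.7336; D_Mac = 5.85798 yrs; D_mod = 5.56578 yrs; C = 39.67062.
Duration effect: -5.56578 × (-0.0265) = +0.147493
Convexity effect: 0.5 × 39.67062 × (-0.0265)² = +0.0139293
ΔP/P ≈ +0.147493 + 0.0139293 = +0.161422 = +16.1422%.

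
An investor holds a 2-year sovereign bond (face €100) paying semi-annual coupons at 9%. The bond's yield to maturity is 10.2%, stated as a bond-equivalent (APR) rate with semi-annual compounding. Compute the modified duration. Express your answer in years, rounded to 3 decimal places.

Periodic yield y = 0.051. First find Macaulay duration:
  t   CF        PV=CF/(1+0.051)^t    t·PV
  1         4.50         4.2816         4.2816
  2         4.50         4.0739         8.1477
  3         4.50         3.8762        11.6286
  4       104.50        85.6457       342.5827
  Σ                     97.8774       366.6406
P = 97.8774; Macaulay duration = 366.6406 / 97.8774 = 3.74592 half-year periods = 1.87296 years.
Modified duration = D_Mac / (1 + y) = 1.87296 / 1.051 = 1.78207 years.

1.782 years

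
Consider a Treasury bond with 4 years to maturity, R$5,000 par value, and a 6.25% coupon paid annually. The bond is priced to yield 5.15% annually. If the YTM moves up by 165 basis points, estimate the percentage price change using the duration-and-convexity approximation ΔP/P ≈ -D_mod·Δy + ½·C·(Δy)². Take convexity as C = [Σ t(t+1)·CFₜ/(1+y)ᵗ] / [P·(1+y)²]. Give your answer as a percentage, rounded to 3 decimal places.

-5.536%

With y = 0.0515:
  t   CF        PV=CF/(1+0.0515)^t    t·PV        t(t+1)·PV
  1       312.50       297.1945       297.1945         594.3890
  2       312.50       282.6386       565.2772       1,695.8316
  3       312.50       268.7956       806.3869       3,225.5475
  4     5,312.50     4,345.7209    17,382.8838      86,914.4189
  Σ                  5,194.3496    19,051.7423      92,430.1869
P = 5,194.3496; D_Mac = 3.66778 yrs; D_mod = 3.48814 yrs; C = 16.09400.
Duration effect: -3.48814 × (+0.0165) = -0.057554
Convexity effect: 0.5 × 16.09400 × (0.0165)² = +0.0021908
ΔP/P ≈ -0.057554 + 0.0021908 = -0.055364 = -5.5364%.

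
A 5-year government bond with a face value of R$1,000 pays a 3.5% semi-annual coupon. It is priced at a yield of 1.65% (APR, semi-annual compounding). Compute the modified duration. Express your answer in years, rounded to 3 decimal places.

Periodic yield y = 0.00825. First find Macaulay duration:
  t   CF        PV=CF/(1+0.00825)^t    t·PV
  1        17.50        17.3568        17.3568
  2        17.50        17.2148        34.4296
  3        17.50        17.0739        51.2218
  4        17.50        16.9342        67.7369
  5        17.50        16.7957        83.9783
  6        17.50        16.6582        99.9493
  7        17.50        16.5219       115.6534
  8        17.50        16.3867       131.0938
  9        17.50        16.2526       146.2738
  10    1,017.50       937.2428     9,372.4280
  Σ                  1,088.4377    10,120.1216
P = 1,088.4377; Macaulay duration = 10,120.1216 / 1,088.4377 = 9.29784 half-year periods = 4.64892 years.
Modified duration = D_Mac / (1 + y) = 4.64892 / 1.00825 = 4.61088 years.

4.611 years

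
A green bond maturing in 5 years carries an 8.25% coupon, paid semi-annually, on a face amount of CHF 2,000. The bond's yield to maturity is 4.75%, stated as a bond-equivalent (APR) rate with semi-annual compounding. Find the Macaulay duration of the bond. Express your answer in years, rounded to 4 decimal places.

4.2612 years

Periodic yield y = 0.02375. Discount each cash flow and weight by its period:
  t   CF        PV=CF/(1+0.02375)^t    t·PV
  1        82.50        80.5861        80.5861
  2        82.50        78.7166       157.4331
  3        82.50        76.8904       230.6712
  4        82.50        75.1066       300.4265
  5        82.50        73.3642       366.8212
  6        82.50        71.6623       429.9735
  7        82.50        69.9998       489.9983
  8        82.50        68.3758       547.0067
  9        82.50        66.7896       601.1062
  10    2,082.50     1,646.8190    16,468.1898
  Σ                  2,308.3103    19,672.2126
Price P = Σ PV = 2,308.3103.
Macaulay duration = Σ(t·PV) / P = 19,672.2126 / 2,308.3103 = 8.52234 half-year periods.
In years: 8.52234 / 2 = 4.26117 years.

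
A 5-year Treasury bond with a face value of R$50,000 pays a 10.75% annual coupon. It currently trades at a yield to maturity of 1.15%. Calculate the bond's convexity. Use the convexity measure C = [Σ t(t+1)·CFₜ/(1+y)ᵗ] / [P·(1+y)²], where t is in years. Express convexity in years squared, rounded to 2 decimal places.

With y = 0.0115:
  t   CF        PV=CF/(1+0.0115)^t    t·PV        t(t+1)·PV
  1     5,375.00     5,313.8903     5,313.8903      10,627.7805
  2     5,375.00     5,253.4753    10,506.9506      31,520.8518
  3     5,375.00     5,193.7472    15,581.2416      62,324.9664
  4     5,375.00     5,134.6982    20,538.7927     102,693.9635
  5    55,375.00    52,297.9064   261,489.5321   1,568,937.1929
  Σ                 73,193.7174   313,430.4073   1,776,104.7551
P = 73,193.7174.
Convexity = Σ t(t+1)·PV / [P·(1+y)²] = 1,776,104.7551 / (73,193.7174 × 1.023132) = 23.71718.

23.72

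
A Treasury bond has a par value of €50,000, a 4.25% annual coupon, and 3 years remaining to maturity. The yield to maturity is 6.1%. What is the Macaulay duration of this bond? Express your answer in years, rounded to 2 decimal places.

2.88 years

Periodic yield y = 0.061. Discount each cash flow and weight by its year:
  t   CF        PV=CF/(1+0.061)^t    t·PV
  1     2,125.00     2,002.8275     2,002.8275
  2     2,125.00     1,887.6791     3,775.3582
  3    52,125.00    43,641.5248   130,924.5745
  Σ                 47,532.0314   136,702.7602
Price P = Σ PV = 47,532.0314.
Macaulay duration = Σ(t·PV) / P = 136,702.7602 / 47,532.0314 = 2.87601 years.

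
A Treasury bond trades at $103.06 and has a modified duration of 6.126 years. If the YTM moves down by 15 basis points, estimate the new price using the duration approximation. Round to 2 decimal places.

Duration approximation: ΔP/P ≈ -D_mod · Δy = -6.126 × (-0.0015) = +0.009189.
New price ≈ 103.06 × (1 + 0.009189) = 104.00701834.

$104.01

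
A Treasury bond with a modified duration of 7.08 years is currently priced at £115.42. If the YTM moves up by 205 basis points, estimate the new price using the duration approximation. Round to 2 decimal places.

£98.67

Duration approximation: ΔP/P ≈ -D_mod · Δy = -7.08 × (+0.0205) = -0.145140.
New price ≈ 115.42 × (1 - 0.145140) = 98.6679412.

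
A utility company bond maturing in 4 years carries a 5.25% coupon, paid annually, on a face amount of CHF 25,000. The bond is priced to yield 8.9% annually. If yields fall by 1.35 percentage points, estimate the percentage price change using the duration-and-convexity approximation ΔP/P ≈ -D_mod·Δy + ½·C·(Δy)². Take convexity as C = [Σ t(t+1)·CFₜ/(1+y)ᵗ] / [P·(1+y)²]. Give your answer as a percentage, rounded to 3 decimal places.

+4.711%

With y = 0.089:
  t   CF        PV=CF/(1+0.089)^t    t·PV        t(t+1)·PV
  1     1,312.50     1,205.2342     1,205.2342       2,410.4683
  2     1,312.50     1,106.7348     2,213.4695       6,640.4086
  3     1,312.50     1,016.2854     3,048.8561      12,195.4244
  4    26,312.50    18,709.0008    74,836.0033     374,180.0165
  Σ                 22,037.2551    81,303.5631     395,426.3178
P = 22,037.2551; D_Mac = 3.68937 yrs; D_mod = 3.38785 yrs; C = 15.13047.
Duration effect: -3.38785 × (-0.0135) = +0.045736
Convexity effect: 0.5 × 15.13047 × (-0.0135)² = +0.0013788
ΔP/P ≈ +0.045736 + 0.0013788 = +0.047115 = +4.7115%.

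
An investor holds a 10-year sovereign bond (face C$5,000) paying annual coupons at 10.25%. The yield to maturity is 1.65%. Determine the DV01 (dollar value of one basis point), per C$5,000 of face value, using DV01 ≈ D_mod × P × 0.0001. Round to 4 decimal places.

Periodic yield y = 0.0165.
  t   CF        PV=CF/(1+0.0165)^t    t·PV
  1       512.50       504.1810       504.1810
  2       512.50       495.9971       991.9941
  3       512.50       487.9460     1,463.8379
  4       512.50       480.0255     1,920.1021
  5       512.50       472.2337     2,361.1684
  6       512.50       464.5683     2,787.4098
  7       512.50       457.0273     3,199.1914
  8       512.50       449.6088     3,596.8704
  9       512.50       442.3107     3,980.7961
  10    5,512.50     4,680.3117    46,803.1165
  Σ                  8,934.2100    67,608.6678
P = 8,934.2100; D_Mac = 7.56739 yrs; D_mod = 7.44456 yrs.
DV01 ≈ 7.44456 × 8,934.2100 × 0.0001 = 6.651123.

C$6.6511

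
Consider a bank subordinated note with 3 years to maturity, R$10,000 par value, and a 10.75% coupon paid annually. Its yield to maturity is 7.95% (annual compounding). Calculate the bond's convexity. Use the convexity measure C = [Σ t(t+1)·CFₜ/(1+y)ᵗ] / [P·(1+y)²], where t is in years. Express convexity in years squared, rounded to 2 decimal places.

9.06

With y = 0.0795:
  t   CF        PV=CF/(1+0.0795)^t    t·PV        t(t+1)·PV
  1     1,075.00       995.8314       995.8314       1,991.6628
  2     1,075.00       922.4932     1,844.9864       5,534.9592
  3    11,075.00     8,803.9141    26,411.7422     105,646.9688
  Σ                 10,722.2387    29,252.5600     113,173.5908
P = 10,722.2387.
Convexity = Σ t(t+1)·PV / [P·(1+y)²] = 113,173.5908 / (10,722.2387 × 1.165320) = 9.05762.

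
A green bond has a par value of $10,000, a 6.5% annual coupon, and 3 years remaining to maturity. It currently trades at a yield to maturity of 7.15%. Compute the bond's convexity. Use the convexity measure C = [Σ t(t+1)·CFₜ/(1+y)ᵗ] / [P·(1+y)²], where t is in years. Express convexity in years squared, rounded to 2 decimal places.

With y = 0.0715:
  t   CF        PV=CF/(1+0.0715)^t    t·PV        t(t+1)·PV
  1       650.00       606.6262       606.6262       1,213.2524
  2       650.00       566.1467     1,132.2935       3,396.8804
  3    10,650.00     8,657.1129    25,971.3387     103,885.3549
  Σ                  9,829.8859    27,710.2584     108,495.4877
P = 9,829.8859.
Convexity = Σ t(t+1)·PV / [P·(1+y)²] = 108,495.4877 / (9,829.8859 × 1.148112) = 9.61344.

9.61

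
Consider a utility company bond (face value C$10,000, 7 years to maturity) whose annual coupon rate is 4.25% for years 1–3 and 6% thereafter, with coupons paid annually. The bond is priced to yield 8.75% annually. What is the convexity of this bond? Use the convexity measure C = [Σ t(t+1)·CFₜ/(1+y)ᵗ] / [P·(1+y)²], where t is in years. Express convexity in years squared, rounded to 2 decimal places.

With y = 0.0875:
  t   CF        PV=CF/(1+0.0875)^t    t·PV        t(t+1)·PV
  1       425.00       390.8046       390.8046         781.6092
  2       425.00       359.3605       718.7211       2,156.1633
  3       425.00       330.4465       991.3394       3,965.3578
  4       600.00       428.9772     1,715.9087       8,579.5436
  5       600.00       394.4618     1,972.3089      11,833.8532
  6       600.00       362.7235     2,176.3408      15,234.3857
  7    10,600.00     5,892.5192    41,247.6344     329,981.0749
  Σ                  8,159.2932    49,213.0579     372,531.9876
P = 8,159.2932.
Convexity = Σ t(t+1)·PV / [P·(1+y)²] = 372,531.9876 / (8,159.2932 × 1.182656) = 38.60579.

38.61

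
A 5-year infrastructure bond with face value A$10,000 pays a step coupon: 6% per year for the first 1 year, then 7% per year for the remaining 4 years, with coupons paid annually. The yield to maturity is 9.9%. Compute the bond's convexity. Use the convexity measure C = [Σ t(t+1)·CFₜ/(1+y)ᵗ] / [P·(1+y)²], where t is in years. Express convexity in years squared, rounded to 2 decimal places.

With y = 0.099:
  t   CF        PV=CF/(1+0.099)^t    t·PV        t(t+1)·PV
  1       600.00       545.9509       545.9509       1,091.9017
  2       700.00       579.5657     1,159.1313       3,477.3940
  3       700.00       527.3573     1,582.0719       6,328.2876
  4       700.00       479.8520     1,919.4078       9,597.0391
  5    10,700.00     6,674.1400    33,370.7002     200,224.2015
  Σ                  8,806.8658    38,577.2622     220,718.8240
P = 8,806.8658.
Convexity = Σ t(t+1)·PV / [P·(1+y)²] = 220,718.8240 / (8,806.8658 × 1.207801) = 20.75022.

20.75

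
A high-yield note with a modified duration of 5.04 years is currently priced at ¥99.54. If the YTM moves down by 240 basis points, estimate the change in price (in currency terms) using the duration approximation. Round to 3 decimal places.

+¥12.040

Duration approximation: ΔP/P ≈ -D_mod · Δy = -5.04 × (-0.024) = +0.120960.
ΔP ≈ 99.54 × (+0.120960) = +12.0403584.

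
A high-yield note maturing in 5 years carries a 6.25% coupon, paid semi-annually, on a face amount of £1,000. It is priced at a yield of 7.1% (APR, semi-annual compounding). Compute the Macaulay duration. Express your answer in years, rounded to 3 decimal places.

Periodic yield y = 0.0355. Discount each cash flow and weight by its period:
  t   CF        PV=CF/(1+0.0355)^t    t·PV
  1        31.25        30.1787        30.1787
  2        31.25        29.1440        58.2881
  3        31.25        28.1449        84.4347
  4        31.25        27.1800       108.7200
  5        31.25        26.2482       131.2410
  6        31.25        25.3483       152.0900
  7        31.25        24.4793       171.3552
  8        31.25        23.6401       189.1208
  9        31.25        22.8296       205.4668
  10    1,031.25       727.5501     7,275.5014
  Σ                    964.7433     8,406.3966
Price P = Σ PV = 964.7433.
Macaulay duration = Σ(t·PV) / P = 8,406.3966 / 964.7433 = 8.71361 half-year periods.
In years: 8.71361 / 2 = 4.35680 years.

4.357 years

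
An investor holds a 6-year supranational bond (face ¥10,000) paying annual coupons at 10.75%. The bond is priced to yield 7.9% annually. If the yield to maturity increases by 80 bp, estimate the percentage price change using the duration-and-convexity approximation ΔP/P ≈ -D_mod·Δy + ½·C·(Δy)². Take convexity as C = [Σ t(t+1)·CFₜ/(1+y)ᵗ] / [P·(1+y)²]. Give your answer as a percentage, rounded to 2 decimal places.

-3.48%

With y = 0.079:
  t   CF        PV=CF/(1+0.079)^t    t·PV        t(t+1)·PV
  1     1,075.00       996.2929       996.2929       1,992.5857
  2     1,075.00       923.3483     1,846.6967       5,540.0901
  3     1,075.00       855.7445     2,567.2336      10,268.9343
  4     1,075.00       793.0904     3,172.3615      15,861.8077
  5     1,075.00       735.0235     3,675.1176      22,050.7058
  6    11,075.00     7,018.0275    42,108.1651     294,757.1558
  Σ                 11,321.5272    54,365.8674     350,471.2795
P = 11,321.5272; D_Mac = 4.80199 yrs; D_mod = 4.45041 yrs; C = 26.58915.
Duration effect: -4.45041 × (+0.008) = -0.035603
Convexity effect: 0.5 × 26.58915 × (0.008)² = +0.0008509
ΔP/P ≈ -0.035603 + 0.0008509 = -0.034752 = -3.4752%.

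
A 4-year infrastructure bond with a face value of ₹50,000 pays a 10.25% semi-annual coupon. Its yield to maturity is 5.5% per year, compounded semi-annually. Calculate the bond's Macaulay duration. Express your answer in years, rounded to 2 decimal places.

Periodic yield y = 0.0275. Discount each cash flow and weight by its period:
  t   CF        PV=CF/(1+0.0275)^t    t·PV
  1     2,562.50     2,493.9173     2,493.9173
  2     2,562.50     2,427.1701     4,854.3402
  3     2,562.50     2,362.2093     7,086.6280
  4     2,562.50     2,298.9872     9,195.9488
  5     2,562.50     2,237.4571    11,187.2856
  6     2,562.50     2,177.5738    13,065.4430
  7     2,562.50     2,119.2933    14,835.0529
  8    52,562.50    42,307.8902   338,463.1217
  Σ                 58,424.4984   401,181.7376
Price P = Σ PV = 58,424.4984.
Macaulay duration = Σ(t·PV) / P = 401,181.7376 / 58,424.4984 = 6.86667 half-year periods.
In years: 6.86667 / 2 = 3.43333 years.

3.43 years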